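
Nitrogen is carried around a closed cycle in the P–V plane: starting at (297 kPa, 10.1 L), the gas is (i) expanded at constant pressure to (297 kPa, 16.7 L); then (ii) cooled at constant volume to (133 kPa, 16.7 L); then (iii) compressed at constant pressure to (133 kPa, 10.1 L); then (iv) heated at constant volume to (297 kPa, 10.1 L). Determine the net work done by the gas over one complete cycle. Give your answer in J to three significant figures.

Constant-volume legs do no work.
W(i) = (297)(16.7 − 10.1) = 1960 J; W(iii) = (133)(10.1 − 16.7) = -877.8 J.
W_net = 1960 − 877.8 = 1082 J (the clockwise enclosed area).

W_net ≈ 1080 J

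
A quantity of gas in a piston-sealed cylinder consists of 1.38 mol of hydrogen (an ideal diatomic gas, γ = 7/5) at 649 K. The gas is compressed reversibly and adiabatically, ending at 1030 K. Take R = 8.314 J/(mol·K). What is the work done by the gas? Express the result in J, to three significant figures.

Adiabatic ⇒ Q = 0, so W_by = −ΔU = nCᵥ(T₁ − T₂).
Cᵥ = 5R/2 = 20.79 J/(mol·K).
W = (1.38)(20.79)(649 − 1030) = -10928 J.

W ≈ -10900 J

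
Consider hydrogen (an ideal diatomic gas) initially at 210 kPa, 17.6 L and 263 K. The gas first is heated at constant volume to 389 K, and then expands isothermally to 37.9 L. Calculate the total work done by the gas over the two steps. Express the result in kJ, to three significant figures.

W_total ≈ 4.19 kJ

Step 1 (isochoric): W = 0 (constant volume).
After step 1: P = 310.6 kPa (V unchanged).
Step 2 (isothermal): W = P₁V₁ ln(V₂/V₁) = (5467) ln(37.9/17.6) = 4193 J.
W_total = 0 + 4193 = 4193 J.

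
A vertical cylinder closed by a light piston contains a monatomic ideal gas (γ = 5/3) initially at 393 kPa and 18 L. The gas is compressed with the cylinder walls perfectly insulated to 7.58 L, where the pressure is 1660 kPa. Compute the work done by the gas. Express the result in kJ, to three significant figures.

Adiabatic: W = (P₁V₁ − P₂V₂)/(γ − 1) with γ = 5/3.
P₁V₁ = 7074 J, P₂V₂ = 12583 J.
W = (7074 − 12583) / 0.6667 = -8263 J.

W ≈ -8.26 kJ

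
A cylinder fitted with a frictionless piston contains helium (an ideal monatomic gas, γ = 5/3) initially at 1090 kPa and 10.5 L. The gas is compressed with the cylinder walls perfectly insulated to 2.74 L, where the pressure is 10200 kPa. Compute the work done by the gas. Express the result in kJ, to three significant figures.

Adiabatic: W = (P₁V₁ − P₂V₂)/(γ − 1) with γ = 5/3.
P₁V₁ = 11445 J, P₂V₂ = 27948 J.
W = (11445 − 27948) / 0.6667 = -24755 J.

W ≈ -24.8 kJ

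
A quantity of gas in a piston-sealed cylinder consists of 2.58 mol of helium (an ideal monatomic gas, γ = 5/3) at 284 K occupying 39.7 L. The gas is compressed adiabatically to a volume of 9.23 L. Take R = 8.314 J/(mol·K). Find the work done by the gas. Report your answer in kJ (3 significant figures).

Adiabatic: TV^(γ−1) = const with γ = 5/3.
T₂ = T₁ (V₁/V₂)^(γ−1) = 284 × (39.7/9.23)^0.667 = 284 × 2.645 = 751.1 K.
W_by = nCᵥ(T₁ − T₂) = (2.58)(12.47)(284 − 751.1) = -15030 J.

W ≈ -15.0 kJ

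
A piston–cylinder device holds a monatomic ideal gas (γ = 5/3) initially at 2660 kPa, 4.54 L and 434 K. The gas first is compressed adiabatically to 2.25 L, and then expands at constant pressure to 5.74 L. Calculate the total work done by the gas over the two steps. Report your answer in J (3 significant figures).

W_total ≈ 19100 J

Step 1 (adiabatic): W = (P₁V₁ − P₂V₂)/(γ−1) = (12076 − 19284)/0.667 = -10811 J.
After step 1: P = 8570 kPa, V = 2.25 L, T = 693 K.
Step 2 (isobaric): W = PΔV = (8570 kPa)(5.74 − 2.25 L) = 29911 J.
W_total = -10811 + 29911 = 19100 J.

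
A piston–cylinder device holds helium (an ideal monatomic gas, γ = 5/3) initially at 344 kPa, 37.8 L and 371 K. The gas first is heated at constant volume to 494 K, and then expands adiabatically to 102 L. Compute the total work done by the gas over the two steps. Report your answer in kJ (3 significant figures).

Step 1 (isochoric): W = 0 (constant volume).
After step 1: P = 458 kPa (V unchanged).
Step 2 (adiabatic): W = (P₁V₁ − P₂V₂)/(γ−1) = (17314 − 8933)/0.667 = 12572 J.
W_total = 0 + 12572 = 12572 J.

W_total ≈ 12.6 kJ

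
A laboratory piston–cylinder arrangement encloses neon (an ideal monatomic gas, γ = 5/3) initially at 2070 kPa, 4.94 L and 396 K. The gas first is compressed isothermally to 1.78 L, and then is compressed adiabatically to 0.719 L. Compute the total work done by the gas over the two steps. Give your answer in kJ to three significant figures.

W_total ≈ -23.2 kJ

Step 1 (isothermal): W = P₁V₁ ln(V₂/V₁) = (10226) ln(1.78/4.94) = -10438 J.
After step 1: P = 5745 kPa, V = 1.78 L, T = 396 K.
Step 2 (adiabatic): W = (P₁V₁ − P₂V₂)/(γ−1) = (10226 − 18714)/0.667 = -12732 J.
W_total = -10438 − 12732 = -23170 J.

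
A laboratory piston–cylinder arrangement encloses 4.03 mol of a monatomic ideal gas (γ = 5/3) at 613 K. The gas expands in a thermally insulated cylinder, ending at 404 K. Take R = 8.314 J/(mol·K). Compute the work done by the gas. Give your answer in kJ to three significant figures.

W ≈ 10.5 kJ

Adiabatic ⇒ Q = 0, so W_by = −ΔU = nCᵥ(T₁ − T₂).
Cᵥ = 3R/2 = 12.47 J/(mol·K).
W = (4.03)(12.47)(613 − 404) = 10504 J.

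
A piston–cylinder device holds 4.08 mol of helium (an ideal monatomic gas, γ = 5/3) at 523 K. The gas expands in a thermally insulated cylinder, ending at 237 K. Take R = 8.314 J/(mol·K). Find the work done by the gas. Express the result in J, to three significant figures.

Adiabatic ⇒ Q = 0, so W_by = −ΔU = nCᵥ(T₁ − T₂).
Cᵥ = 3R/2 = 12.47 J/(mol·K).
W = (4.08)(12.47)(523 − 237) = 14552 J.

W ≈ 14600 J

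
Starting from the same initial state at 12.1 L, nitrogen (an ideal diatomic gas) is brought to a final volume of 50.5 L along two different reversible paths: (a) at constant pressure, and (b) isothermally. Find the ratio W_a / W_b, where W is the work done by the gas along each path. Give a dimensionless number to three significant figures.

Path (a) isobaric: W = P₁(V₂ − V₁) → W_a/(P₁V₁) = 3.174.
Path (b) isothermal: W = P₁V₁ ln(V₂/V₁) → W_b/(P₁V₁) = 1.429.
W_a / W_b = 3.174 / 1.429 = 2.221.

W_a / W_b ≈ 2.22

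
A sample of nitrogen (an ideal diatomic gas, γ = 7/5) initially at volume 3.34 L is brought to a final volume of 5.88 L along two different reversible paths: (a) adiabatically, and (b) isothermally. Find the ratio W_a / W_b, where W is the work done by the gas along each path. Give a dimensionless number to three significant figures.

W_a / W_b ≈ 0.895

Path (a) adiabatic: W = P₁V₁(1 − (V₁/V₂)^(γ−1))/(γ−1) → W_a/(P₁V₁) = 0.5062.
Path (b) isothermal: W = P₁V₁ ln(V₂/V₁) → W_b/(P₁V₁) = 0.5656.
W_a / W_b = 0.5062 / 0.5656 = 0.895.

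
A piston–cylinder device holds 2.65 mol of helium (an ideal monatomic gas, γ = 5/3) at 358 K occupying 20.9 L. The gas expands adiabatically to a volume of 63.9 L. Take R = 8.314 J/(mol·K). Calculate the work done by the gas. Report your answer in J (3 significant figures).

W ≈ 6210 J

Adiabatic: TV^(γ−1) = const with γ = 5/3.
T₂ = T₁ (V₁/V₂)^(γ−1) = 358 × (20.9/63.9)^0.667 = 358 × 0.4747 = 169.9 K.
W_by = nCᵥ(T₁ − T₂) = (2.65)(12.47)(358 − 169.9) = 6215 J.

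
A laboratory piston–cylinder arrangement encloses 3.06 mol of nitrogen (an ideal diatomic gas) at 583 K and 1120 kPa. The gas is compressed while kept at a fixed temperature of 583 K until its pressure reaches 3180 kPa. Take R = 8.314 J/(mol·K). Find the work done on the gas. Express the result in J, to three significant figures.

Isothermal process: W = nRT ln(V₂/V₁) = nRT ln(P₁/P₂).
W = (3.06)(8.314)(583) × ln(1120/3180)
  = 14832 × ln(0.3522) = 14832 × -1.044
W_by_gas = -15478 J; work on gas = −W_by = 15478 J.

W ≈ 15500 J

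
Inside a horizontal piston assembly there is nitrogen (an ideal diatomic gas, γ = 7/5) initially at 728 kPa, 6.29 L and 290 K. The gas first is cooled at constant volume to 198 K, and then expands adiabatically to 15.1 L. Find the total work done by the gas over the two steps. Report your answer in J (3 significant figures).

W_total ≈ 2310 J

Step 1 (isochoric): W = 0 (constant volume).
After step 1: P = 497 kPa (V unchanged).
Step 2 (adiabatic): W = (P₁V₁ − P₂V₂)/(γ−1) = (3126 − 2203)/0.4 = 2310 J.
W_total = 0 + 2310 = 2310 J.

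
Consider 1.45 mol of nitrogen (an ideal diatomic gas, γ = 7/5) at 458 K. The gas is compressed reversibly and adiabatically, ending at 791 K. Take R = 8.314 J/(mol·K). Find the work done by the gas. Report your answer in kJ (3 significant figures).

Adiabatic ⇒ Q = 0, so W_by = −ΔU = nCᵥ(T₁ − T₂).
Cᵥ = 5R/2 = 20.79 J/(mol·K).
W = (1.45)(20.79)(458 − 791) = -10036 J.

W ≈ -10.0 kJ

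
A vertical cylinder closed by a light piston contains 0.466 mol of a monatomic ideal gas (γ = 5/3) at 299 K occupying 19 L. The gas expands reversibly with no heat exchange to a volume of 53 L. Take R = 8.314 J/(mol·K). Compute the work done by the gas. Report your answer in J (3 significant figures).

W ≈ 861 J

Adiabatic: TV^(γ−1) = const with γ = 5/3.
T₂ = T₁ (V₁/V₂)^(γ−1) = 299 × (19/53)^0.667 = 299 × 0.5046 = 150.9 K.
W_by = nCᵥ(T₁ − T₂) = (0.466)(12.47)(299 − 150.9) = 860.7 J.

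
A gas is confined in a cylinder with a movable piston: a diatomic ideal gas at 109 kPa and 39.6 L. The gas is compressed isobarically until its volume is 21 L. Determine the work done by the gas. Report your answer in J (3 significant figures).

Isobaric: W = P ΔV.
W = (109 kPa)(21 − 39.6 L) = (109)(-18.6) = -2027 J.

W ≈ -2030 J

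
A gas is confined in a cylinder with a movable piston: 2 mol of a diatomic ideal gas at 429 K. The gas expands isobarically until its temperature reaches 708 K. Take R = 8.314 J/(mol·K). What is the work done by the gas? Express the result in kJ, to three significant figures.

Isobaric: W = P ΔV = nR ΔT.
W = (2)(8.314)(708 − 429) = 4639 J.

W ≈ 4.64 kJ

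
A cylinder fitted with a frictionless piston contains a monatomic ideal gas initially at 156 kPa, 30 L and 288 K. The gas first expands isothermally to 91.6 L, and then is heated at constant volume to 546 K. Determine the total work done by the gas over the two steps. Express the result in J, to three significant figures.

Step 1 (isothermal): W = P₁V₁ ln(V₂/V₁) = (4680) ln(91.6/30) = 5224 J.
Step 2 (isochoric): W = 0 (constant volume).
W_total = 5224 + 0 = 5224 J.

W_total ≈ 5220 J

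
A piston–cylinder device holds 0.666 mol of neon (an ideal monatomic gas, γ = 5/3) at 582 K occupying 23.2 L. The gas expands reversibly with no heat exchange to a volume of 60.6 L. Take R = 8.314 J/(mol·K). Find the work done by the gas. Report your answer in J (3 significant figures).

Adiabatic: TV^(γ−1) = const with γ = 5/3.
T₂ = T₁ (V₁/V₂)^(γ−1) = 582 × (23.2/60.6)^0.667 = 582 × 0.5272 = 306.9 K.
W_by = nCᵥ(T₁ − T₂) = (0.666)(12.47)(582 − 306.9) = 2285 J.

W ≈ 2290 J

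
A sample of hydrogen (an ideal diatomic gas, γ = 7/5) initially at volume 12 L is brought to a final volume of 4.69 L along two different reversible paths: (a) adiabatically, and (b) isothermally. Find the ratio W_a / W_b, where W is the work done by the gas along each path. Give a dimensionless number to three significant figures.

Path (a) adiabatic: W = P₁V₁(1 − (V₁/V₂)^(γ−1))/(γ−1) → W_a/(P₁V₁) = -1.14.
Path (b) isothermal: W = P₁V₁ ln(V₂/V₁) → W_b/(P₁V₁) = -0.9395.
W_a / W_b = -1.14 / -0.9395 = 1.214.

W_a / W_b ≈ 1.21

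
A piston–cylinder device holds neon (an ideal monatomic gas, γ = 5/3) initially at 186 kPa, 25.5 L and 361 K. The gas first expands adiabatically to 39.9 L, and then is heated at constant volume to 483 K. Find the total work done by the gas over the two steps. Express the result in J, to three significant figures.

W_total ≈ 1840 J

Step 1 (adiabatic): W = (P₁V₁ − P₂V₂)/(γ−1) = (4743 − 3519)/0.667 = 1836 J.
Step 2 (isochoric): W = 0 (constant volume).
W_total = 1836 + 0 = 1836 J.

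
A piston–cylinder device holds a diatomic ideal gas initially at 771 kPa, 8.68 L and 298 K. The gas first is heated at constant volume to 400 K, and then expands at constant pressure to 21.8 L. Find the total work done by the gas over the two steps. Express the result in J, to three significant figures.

Step 1 (isochoric): W = 0 (constant volume).
After step 1: P = 1035 kPa (V unchanged).
Step 2 (isobaric): W = PΔV = (1035 kPa)(21.8 − 8.68 L) = 13578 J.
W_total = 0 + 13578 = 13578 J.

W_total ≈ 13600 J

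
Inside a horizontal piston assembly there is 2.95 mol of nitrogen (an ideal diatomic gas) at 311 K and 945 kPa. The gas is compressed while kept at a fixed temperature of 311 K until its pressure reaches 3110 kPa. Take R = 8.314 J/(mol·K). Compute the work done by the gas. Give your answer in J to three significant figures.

W ≈ -9090 J

Isothermal process: W = nRT ln(V₂/V₁) = nRT ln(P₁/P₂).
W = (2.95)(8.314)(311) × ln(945/3110)
  = 7628 × ln(0.3039) = 7628 × -1.191
W_by_gas = -9086 J.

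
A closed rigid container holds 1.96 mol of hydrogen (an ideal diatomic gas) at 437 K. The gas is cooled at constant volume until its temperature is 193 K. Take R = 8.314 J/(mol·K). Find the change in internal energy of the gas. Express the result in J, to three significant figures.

ΔU ≈ -9940 J

Constant volume ⇒ W = 0, so Q = ΔU = nCᵥΔT with Cᵥ = 5R/2 = 20.79 J/(mol·K).
ΔU = (1.96)(20.79)(193 − 437) = -9940 J.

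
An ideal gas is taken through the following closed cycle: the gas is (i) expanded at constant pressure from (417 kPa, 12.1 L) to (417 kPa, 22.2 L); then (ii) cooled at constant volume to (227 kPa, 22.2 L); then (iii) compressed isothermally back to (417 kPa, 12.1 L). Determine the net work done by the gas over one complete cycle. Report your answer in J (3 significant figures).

W_net ≈ 1150 J

Leg (i): W = PΔV = (417)(22.2 − 12.1) = 4212 J.
Leg (ii): W = 0.
Leg (iii): W = PᵢVᵢ ln(V_f/Vᵢ) = (5039) ln(12.1/22.2) = -3058 J.
W_net = 4212 − 3058 = 1153 J.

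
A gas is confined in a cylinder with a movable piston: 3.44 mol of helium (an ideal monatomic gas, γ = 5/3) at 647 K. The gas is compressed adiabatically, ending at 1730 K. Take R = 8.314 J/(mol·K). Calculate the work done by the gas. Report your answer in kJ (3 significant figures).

Adiabatic ⇒ Q = 0, so W_by = −ΔU = nCᵥ(T₁ − T₂).
Cᵥ = 3R/2 = 12.47 J/(mol·K).
W = (3.44)(12.47)(647 − 1730) = -46461 J.

W ≈ -46.5 kJ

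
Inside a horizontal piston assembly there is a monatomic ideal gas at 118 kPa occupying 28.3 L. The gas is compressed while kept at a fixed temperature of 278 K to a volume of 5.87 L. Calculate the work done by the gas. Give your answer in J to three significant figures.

Isothermal: W = nRT ln(V₂/V₁) = P₁V₁ ln(V₂/V₁).
P₁V₁ = (118 kPa)(28.3 L) = 3339 J.
W = 3339 × ln(5.87/28.3) = 3339 × -1.573
W_by_gas = -5253 J.

W ≈ -5250 J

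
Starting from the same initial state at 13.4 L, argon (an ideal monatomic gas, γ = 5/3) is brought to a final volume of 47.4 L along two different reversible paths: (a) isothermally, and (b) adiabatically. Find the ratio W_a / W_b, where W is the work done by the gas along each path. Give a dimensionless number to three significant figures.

Path (a) isothermal: W = P₁V₁ ln(V₂/V₁) → W_a/(P₁V₁) = 1.263.
Path (b) adiabatic: W = P₁V₁(1 − (V₁/V₂)^(γ−1))/(γ−1) → W_b/(P₁V₁) = 0.8539.
W_a / W_b = 1.263 / 0.8539 = 1.48.

W_a / W_b ≈ 1.48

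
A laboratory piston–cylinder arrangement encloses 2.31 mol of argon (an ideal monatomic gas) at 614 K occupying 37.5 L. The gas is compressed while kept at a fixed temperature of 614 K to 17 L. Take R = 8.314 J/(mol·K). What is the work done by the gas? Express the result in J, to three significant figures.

Isothermal: W = nRT ln(V₂/V₁).
W = (2.31)(8.314)(614) × ln(17/37.5)
  = 11792 × -0.7911
W_by_gas = -9329 J.

W ≈ -9330 J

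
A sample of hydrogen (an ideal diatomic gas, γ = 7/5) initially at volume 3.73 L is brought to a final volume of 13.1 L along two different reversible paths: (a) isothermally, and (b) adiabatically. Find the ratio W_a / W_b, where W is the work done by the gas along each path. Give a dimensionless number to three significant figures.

W_a / W_b ≈ 1.27

Path (a) isothermal: W = P₁V₁ ln(V₂/V₁) → W_a/(P₁V₁) = 1.256.
Path (b) adiabatic: W = P₁V₁(1 − (V₁/V₂)^(γ−1))/(γ−1) → W_b/(P₁V₁) = 0.9874.
W_a / W_b = 1.256 / 0.9874 = 1.272.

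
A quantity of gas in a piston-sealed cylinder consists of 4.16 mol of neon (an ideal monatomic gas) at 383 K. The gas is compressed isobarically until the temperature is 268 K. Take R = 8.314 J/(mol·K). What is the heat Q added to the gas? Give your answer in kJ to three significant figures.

Isobaric: W = nRΔT = (4.16)(8.314)(-115) = -3977 J.
ΔU = nCᵥΔT with Cᵥ = 3R/2: ΔU = (4.16)(12.47)(-115) = -5966 J.
Q = ΔU + W = -5966 − 3977 = -9944 J.

Q ≈ -9.94 kJ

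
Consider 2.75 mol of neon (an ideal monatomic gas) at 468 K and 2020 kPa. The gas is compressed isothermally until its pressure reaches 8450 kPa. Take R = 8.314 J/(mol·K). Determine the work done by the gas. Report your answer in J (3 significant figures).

W ≈ -15300 J

Isothermal process: W = nRT ln(V₂/V₁) = nRT ln(P₁/P₂).
W = (2.75)(8.314)(468) × ln(2020/8450)
  = 10700 × ln(0.2391) = 10700 × -1.431
W_by_gas = -15313 J.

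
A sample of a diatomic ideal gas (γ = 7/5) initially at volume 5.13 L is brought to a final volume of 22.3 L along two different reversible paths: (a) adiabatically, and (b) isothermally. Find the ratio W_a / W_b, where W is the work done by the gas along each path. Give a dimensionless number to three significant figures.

W_a / W_b ≈ 0.756

Path (a) adiabatic: W = P₁V₁(1 − (V₁/V₂)^(γ−1))/(γ−1) → W_a/(P₁V₁) = 1.111.
Path (b) isothermal: W = P₁V₁ ln(V₂/V₁) → W_b/(P₁V₁) = 1.469.
W_a / W_b = 1.111 / 1.469 = 0.7561.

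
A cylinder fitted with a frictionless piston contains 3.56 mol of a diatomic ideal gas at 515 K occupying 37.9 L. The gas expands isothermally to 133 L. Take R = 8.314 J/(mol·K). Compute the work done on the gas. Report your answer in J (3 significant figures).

Isothermal: W = nRT ln(V₂/V₁).
W = (3.56)(8.314)(515) × ln(133/37.9)
  = 15243 × 1.255
W_by_gas = 19136 J; work on gas = −W_by = -19136 J.

W ≈ -19100 J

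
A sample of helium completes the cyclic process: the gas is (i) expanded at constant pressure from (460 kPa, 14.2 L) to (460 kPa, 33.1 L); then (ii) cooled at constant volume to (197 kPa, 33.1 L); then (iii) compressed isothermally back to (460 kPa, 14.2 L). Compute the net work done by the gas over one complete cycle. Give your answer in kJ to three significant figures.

W_net ≈ 3.18 kJ

Leg (i): W = PΔV = (460)(33.1 − 14.2) = 8694 J.
Leg (ii): W = 0.
Leg (iii): W = PᵢVᵢ ln(V_f/Vᵢ) = (6521) ln(14.2/33.1) = -5518 J.
W_net = 8694 − 5518 = 3176 J.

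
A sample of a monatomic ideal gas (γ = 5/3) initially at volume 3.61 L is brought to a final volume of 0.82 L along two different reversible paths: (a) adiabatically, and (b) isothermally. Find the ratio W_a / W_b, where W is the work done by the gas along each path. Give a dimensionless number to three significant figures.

W_a / W_b ≈ 1.71

Path (a) adiabatic: W = P₁V₁(1 − (V₁/V₂)^(γ−1))/(γ−1) → W_a/(P₁V₁) = -2.529.
Path (b) isothermal: W = P₁V₁ ln(V₂/V₁) → W_b/(P₁V₁) = -1.482.
W_a / W_b = -2.529 / -1.482 = 1.706.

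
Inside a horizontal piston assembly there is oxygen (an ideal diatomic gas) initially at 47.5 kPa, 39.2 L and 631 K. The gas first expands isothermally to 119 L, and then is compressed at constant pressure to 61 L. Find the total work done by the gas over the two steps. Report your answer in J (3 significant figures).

W_total ≈ 1160 J

Step 1 (isothermal): W = P₁V₁ ln(V₂/V₁) = (1862) ln(119/39.2) = 2068 J.
After step 1: P = 15.65 kPa, V = 119 L, T = 631 K.
Step 2 (isobaric): W = PΔV = (15.65 kPa)(61 − 119 L) = -907.5 J.
W_total = 2068 − 907.5 = 1160 J.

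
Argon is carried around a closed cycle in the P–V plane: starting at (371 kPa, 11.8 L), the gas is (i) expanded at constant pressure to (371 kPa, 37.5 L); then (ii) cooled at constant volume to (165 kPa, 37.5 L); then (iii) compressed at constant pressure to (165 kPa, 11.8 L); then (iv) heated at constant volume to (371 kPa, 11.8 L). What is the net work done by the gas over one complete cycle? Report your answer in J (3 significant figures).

W_net ≈ 5290 J

Constant-volume legs do no work.
W(i) = (371)(37.5 − 11.8) = 9535 J; W(iii) = (165)(11.8 − 37.5) = -4240 J.
W_net = 9535 − 4240 = 5294 J (the clockwise enclosed area).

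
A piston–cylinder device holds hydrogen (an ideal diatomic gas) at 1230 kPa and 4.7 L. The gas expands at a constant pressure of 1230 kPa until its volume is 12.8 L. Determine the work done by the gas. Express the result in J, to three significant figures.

Isobaric: W = P ΔV.
W = (1230 kPa)(12.8 − 4.7 L) = (1230)(8.1) = 9963 J.

W ≈ 9960 J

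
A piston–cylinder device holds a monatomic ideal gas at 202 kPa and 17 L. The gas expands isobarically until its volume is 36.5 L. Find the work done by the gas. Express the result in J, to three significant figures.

Isobaric: W = P ΔV.
W = (202 kPa)(36.5 − 17 L) = (202)(19.5) = 3939 J.

W ≈ 3940 J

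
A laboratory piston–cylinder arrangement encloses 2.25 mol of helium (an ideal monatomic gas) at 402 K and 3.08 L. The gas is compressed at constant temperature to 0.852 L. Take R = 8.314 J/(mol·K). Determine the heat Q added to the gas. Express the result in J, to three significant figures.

Isothermal ⇒ ΔU = 0, so Q = W = nRT ln(V₂/V₁).
Q = (2.25)(8.314)(402) ln(0.852/3.08) = 7520 × -1.285 = -9664 J.

Q ≈ -9660 J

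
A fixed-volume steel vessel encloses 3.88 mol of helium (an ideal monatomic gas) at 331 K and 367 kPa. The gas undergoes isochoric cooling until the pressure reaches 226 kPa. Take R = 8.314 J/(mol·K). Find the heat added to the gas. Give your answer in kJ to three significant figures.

Q ≈ -6.15 kJ

Constant volume ⇒ W = 0, so Q = ΔU = nCᵥΔT with Cᵥ = 3R/2 = 12.47 J/(mol·K).
At constant V, T₂/T₁ = P₂/P₁ ⇒ ΔT = T₁(P₂/P₁ − 1) = 331·(226/367 − 1) = -127.2 K.
ΔU = (3.88)(12.47)(-127.2) = -6153 J.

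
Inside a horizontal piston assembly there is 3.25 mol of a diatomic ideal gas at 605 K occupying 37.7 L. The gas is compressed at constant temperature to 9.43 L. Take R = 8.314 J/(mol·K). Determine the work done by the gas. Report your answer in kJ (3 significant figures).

Isothermal: W = nRT ln(V₂/V₁).
W = (3.25)(8.314)(605) × ln(9.43/37.7)
  = 16347 × -1.386
W_by_gas = -22654 J.

W ≈ -22.7 kJ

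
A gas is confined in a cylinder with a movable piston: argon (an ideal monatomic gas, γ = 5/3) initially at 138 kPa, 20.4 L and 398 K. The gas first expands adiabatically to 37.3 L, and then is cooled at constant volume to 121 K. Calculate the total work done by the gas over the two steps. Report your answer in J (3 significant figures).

Step 1 (adiabatic): W = (P₁V₁ − P₂V₂)/(γ−1) = (2815 − 1883)/0.667 = 1399 J.
Step 2 (isochoric): W = 0 (constant volume).
W_total = 1399 + 0 = 1399 J.

W_total ≈ 1400 J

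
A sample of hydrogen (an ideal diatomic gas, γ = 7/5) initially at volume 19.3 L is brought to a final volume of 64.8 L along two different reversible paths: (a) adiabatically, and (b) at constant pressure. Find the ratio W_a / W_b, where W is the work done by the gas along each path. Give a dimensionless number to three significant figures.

W_a / W_b ≈ 0.407

Path (a) adiabatic: W = P₁V₁(1 − (V₁/V₂)^(γ−1))/(γ−1) → W_a/(P₁V₁) = 0.96.
Path (b) isobaric: W = P₁(V₂ − V₁) → W_b/(P₁V₁) = 2.358.
W_a / W_b = 0.96 / 2.358 = 0.4072.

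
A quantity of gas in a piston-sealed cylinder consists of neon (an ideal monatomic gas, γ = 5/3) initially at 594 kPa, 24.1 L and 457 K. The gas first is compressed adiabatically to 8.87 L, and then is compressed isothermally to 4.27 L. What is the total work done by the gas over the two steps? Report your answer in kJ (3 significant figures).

Step 1 (adiabatic): W = (P₁V₁ − P₂V₂)/(γ−1) = (14315 − 27874)/0.667 = -20338 J.
After step 1: P = 3143 kPa, V = 8.87 L, T = 889.8 K.
Step 2 (isothermal): W = P₁V₁ ln(V₂/V₁) = (27874) ln(4.27/8.87) = -20378 J.
W_total = -20338 − 20378 = -40715 J.

W_total ≈ -40.7 kJ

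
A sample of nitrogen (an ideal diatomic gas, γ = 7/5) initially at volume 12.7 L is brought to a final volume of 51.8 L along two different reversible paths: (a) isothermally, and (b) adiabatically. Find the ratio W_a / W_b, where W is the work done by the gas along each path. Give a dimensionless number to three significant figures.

W_a / W_b ≈ 1.31

Path (a) isothermal: W = P₁V₁ ln(V₂/V₁) → W_a/(P₁V₁) = 1.406.
Path (b) adiabatic: W = P₁V₁(1 − (V₁/V₂)^(γ−1))/(γ−1) → W_b/(P₁V₁) = 1.075.
W_a / W_b = 1.406 / 1.075 = 1.307.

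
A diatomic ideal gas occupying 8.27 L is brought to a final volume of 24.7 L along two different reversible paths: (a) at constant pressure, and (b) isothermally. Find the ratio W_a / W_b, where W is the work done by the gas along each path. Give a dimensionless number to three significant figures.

W_a / W_b ≈ 1.82

Path (a) isobaric: W = P₁(V₂ − V₁) → W_a/(P₁V₁) = 1.987.
Path (b) isothermal: W = P₁V₁ ln(V₂/V₁) → W_b/(P₁V₁) = 1.094.
W_a / W_b = 1.987 / 1.094 = 1.816.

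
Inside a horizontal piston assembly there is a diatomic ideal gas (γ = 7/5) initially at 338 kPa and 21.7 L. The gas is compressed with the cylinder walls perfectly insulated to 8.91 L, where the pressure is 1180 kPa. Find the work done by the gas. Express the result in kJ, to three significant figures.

Adiabatic: W = (P₁V₁ − P₂V₂)/(γ − 1) with γ = 7/5.
P₁V₁ = 7335 J, P₂V₂ = 10514 J.
W = (7335 − 10514) / 0.4 = -7948 J.

W ≈ -7.95 kJ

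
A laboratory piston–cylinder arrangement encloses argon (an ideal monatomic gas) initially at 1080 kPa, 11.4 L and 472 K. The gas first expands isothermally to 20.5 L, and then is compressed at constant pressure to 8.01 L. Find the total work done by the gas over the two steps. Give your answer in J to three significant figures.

W_total ≈ -276 J

Step 1 (isothermal): W = P₁V₁ ln(V₂/V₁) = (12312) ln(20.5/11.4) = 7225 J.
After step 1: P = 600.6 kPa, V = 20.5 L, T = 472 K.
Step 2 (isobaric): W = PΔV = (600.6 kPa)(8.01 − 20.5 L) = -7501 J.
W_total = 7225 − 7501 = -276.5 J.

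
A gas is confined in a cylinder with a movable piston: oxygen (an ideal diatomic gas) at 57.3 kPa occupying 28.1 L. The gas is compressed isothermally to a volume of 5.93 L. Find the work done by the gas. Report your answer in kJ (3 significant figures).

Isothermal: W = nRT ln(V₂/V₁) = P₁V₁ ln(V₂/V₁).
P₁V₁ = (57.3 kPa)(28.1 L) = 1610 J.
W = 1610 × ln(5.93/28.1) = 1610 × -1.556
W_by_gas = -2505 J.

W ≈ -2.50 kJ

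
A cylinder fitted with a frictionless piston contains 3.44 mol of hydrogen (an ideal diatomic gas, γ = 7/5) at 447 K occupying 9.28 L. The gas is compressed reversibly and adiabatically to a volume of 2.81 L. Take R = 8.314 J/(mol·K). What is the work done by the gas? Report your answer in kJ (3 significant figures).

W ≈ -19.6 kJ

Adiabatic: TV^(γ−1) = const with γ = 7/5.
T₂ = T₁ (V₁/V₂)^(γ−1) = 447 × (9.28/2.81)^0.4 = 447 × 1.613 = 720.8 K.
W_by = nCᵥ(T₁ − T₂) = (3.44)(20.79)(447 − 720.8) = -19580 J.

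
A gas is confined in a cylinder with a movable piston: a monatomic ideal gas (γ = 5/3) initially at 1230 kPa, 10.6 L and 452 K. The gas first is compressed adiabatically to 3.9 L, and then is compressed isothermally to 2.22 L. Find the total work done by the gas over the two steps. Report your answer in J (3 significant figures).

Step 1 (adiabatic): W = (P₁V₁ − P₂V₂)/(γ−1) = (13038 − 25392)/0.667 = -18532 J.
After step 1: P = 6511 kPa, V = 3.9 L, T = 880.3 K.
Step 2 (isothermal): W = P₁V₁ ln(V₂/V₁) = (25392) ln(2.22/3.9) = -14308 J.
W_total = -18532 − 14308 = -32840 J.

W_total ≈ -32800 J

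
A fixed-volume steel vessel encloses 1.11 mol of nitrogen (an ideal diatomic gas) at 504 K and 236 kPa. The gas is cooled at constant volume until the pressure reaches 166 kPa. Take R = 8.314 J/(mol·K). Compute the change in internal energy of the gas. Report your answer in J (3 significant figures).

ΔU ≈ -3450 J

Constant volume ⇒ W = 0, so Q = ΔU = nCᵥΔT with Cᵥ = 5R/2 = 20.79 J/(mol·K).
At constant V, T₂/T₁ = P₂/P₁ ⇒ ΔT = T₁(P₂/P₁ − 1) = 504·(166/236 − 1) = -149.5 K.
ΔU = (1.11)(20.79)(-149.5) = -3449 J.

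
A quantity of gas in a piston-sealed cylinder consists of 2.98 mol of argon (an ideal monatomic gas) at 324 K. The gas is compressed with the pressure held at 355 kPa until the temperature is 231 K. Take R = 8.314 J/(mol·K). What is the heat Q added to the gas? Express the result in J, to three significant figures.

Q ≈ -5760 J

Isobaric: W = nRΔT = (2.98)(8.314)(-93) = -2304 J.
ΔU = nCᵥΔT with Cᵥ = 3R/2: ΔU = (2.98)(12.47)(-93) = -3456 J.
Q = ΔU + W = -3456 − 2304 = -5760 J.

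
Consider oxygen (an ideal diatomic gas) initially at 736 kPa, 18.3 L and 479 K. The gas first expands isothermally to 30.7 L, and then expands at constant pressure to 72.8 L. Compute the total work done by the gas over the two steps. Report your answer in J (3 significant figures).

Step 1 (isothermal): W = P₁V₁ ln(V₂/V₁) = (13469) ln(30.7/18.3) = 6968 J.
After step 1: P = 438.7 kPa, V = 30.7 L, T = 479 K.
Step 2 (isobaric): W = PΔV = (438.7 kPa)(72.8 − 30.7 L) = 18470 J.
W_total = 6968 + 18470 = 25438 J.

W_total ≈ 25400 J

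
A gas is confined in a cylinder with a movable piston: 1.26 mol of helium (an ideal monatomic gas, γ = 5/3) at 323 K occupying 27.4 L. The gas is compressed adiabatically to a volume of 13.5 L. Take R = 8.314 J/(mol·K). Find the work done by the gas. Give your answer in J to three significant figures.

W ≈ -3060 J

Adiabatic: TV^(γ−1) = const with γ = 5/3.
T₂ = T₁ (V₁/V₂)^(γ−1) = 323 × (27.4/13.5)^0.667 = 323 × 1.603 = 517.8 K.
W_by = nCᵥ(T₁ − T₂) = (1.26)(12.47)(323 − 517.8) = -3061 J.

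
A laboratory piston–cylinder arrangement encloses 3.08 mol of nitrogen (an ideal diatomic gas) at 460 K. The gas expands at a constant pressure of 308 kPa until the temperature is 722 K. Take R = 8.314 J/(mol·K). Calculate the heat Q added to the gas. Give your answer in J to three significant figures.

Isobaric: W = nRΔT = (3.08)(8.314)(262) = 6709 J.
ΔU = nCᵥΔT with Cᵥ = 5R/2: ΔU = (3.08)(20.79)(262) = 16773 J.
Q = ΔU + W = 16773 + 6709 = 23482 J.

Q ≈ 23500 J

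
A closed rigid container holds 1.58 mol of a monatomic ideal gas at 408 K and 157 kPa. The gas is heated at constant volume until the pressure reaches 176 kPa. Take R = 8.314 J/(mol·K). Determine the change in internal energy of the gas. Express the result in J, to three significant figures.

ΔU ≈ 973 J

Constant volume ⇒ W = 0, so Q = ΔU = nCᵥΔT with Cᵥ = 3R/2 = 12.47 J/(mol·K).
At constant V, T₂/T₁ = P₂/P₁ ⇒ ΔT = T₁(P₂/P₁ − 1) = 408·(176/157 − 1) = 49.38 K.
ΔU = (1.58)(12.47)(49.38) = 972.9 J.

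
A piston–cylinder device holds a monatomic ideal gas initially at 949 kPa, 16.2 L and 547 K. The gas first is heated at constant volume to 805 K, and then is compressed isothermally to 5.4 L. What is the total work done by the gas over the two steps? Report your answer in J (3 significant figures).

W_total ≈ -24900 J

Step 1 (isochoric): W = 0 (constant volume).
After step 1: P = 1397 kPa (V unchanged).
Step 2 (isothermal): W = P₁V₁ ln(V₂/V₁) = (22625) ln(5.4/16.2) = -24856 J.
W_total = 0 − 24856 = -24856 J.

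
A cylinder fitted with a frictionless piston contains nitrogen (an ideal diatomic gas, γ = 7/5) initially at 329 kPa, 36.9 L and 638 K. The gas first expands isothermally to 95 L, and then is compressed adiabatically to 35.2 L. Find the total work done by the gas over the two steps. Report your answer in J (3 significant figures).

Step 1 (isothermal): W = P₁V₁ ln(V₂/V₁) = (12140) ln(95/36.9) = 11480 J.
After step 1: P = 127.8 kPa, V = 95 L, T = 638 K.
Step 2 (adiabatic): W = (P₁V₁ − P₂V₂)/(γ−1) = (12140 − 18059)/0.4 = -14797 J.
W_total = 11480 − 14797 = -3317 J.

W_total ≈ -3320 J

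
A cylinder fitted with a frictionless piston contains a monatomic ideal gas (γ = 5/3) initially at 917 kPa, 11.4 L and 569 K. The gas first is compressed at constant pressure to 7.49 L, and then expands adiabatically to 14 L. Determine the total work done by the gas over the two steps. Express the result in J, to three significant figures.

Step 1 (isobaric): W = PΔV = (917 kPa)(7.49 − 11.4 L) = -3585 J.
After step 1: P = 917 kPa, V = 7.49 L, T = 373.8 K.
Step 2 (adiabatic): W = (P₁V₁ − P₂V₂)/(γ−1) = (6868 − 4526)/0.667 = 3513 J.
W_total = -3585 + 3513 = -72.59 J.

W_total ≈ -72.6 J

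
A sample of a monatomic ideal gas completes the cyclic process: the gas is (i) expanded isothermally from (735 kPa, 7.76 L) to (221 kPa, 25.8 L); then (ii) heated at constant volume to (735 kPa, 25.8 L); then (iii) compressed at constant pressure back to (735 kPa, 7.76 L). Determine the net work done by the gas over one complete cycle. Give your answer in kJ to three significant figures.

Leg (i): W = PᵢVᵢ ln(V_f/Vᵢ) = (5704) ln(25.8/7.76) = 6852 J.
Leg (ii): W = 0.
Leg (iii): W = PΔV = (735)(7.76 − 25.8) = -13259 J.
W_net = 6852 − 13259 = -6407 J.

W_net ≈ -6.41 kJ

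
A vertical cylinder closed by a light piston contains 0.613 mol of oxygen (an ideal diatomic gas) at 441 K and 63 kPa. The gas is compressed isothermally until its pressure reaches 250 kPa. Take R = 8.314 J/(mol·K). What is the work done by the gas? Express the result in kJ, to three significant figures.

Isothermal process: W = nRT ln(V₂/V₁) = nRT ln(P₁/P₂).
W = (0.613)(8.314)(441) × ln(63/250)
  = 2248 × ln(0.252) = 2248 × -1.378
W_by_gas = -3098 J.

W ≈ -3.10 kJ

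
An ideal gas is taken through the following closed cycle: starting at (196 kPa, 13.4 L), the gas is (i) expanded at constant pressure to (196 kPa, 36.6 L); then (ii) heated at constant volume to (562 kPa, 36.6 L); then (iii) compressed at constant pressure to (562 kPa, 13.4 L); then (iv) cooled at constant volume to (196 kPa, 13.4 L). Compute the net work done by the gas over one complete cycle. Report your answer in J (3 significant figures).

W_net ≈ -8490 J

Constant-volume legs do no work.
W(i) = (196)(36.6 − 13.4) = 4547 J; W(iii) = (562)(13.4 − 36.6) = -13038 J.
W_net = 4547 − 13038 = -8491 J (the counter-clockwise enclosed area).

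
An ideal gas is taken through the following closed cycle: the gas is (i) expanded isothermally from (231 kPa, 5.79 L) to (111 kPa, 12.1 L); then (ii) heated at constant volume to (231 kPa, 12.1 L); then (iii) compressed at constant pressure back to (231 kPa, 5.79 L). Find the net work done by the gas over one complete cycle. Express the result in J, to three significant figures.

Leg (i): W = PᵢVᵢ ln(V_f/Vᵢ) = (1337) ln(12.1/5.79) = 985.8 J.
Leg (ii): W = 0.
Leg (iii): W = PΔV = (231)(5.79 − 12.1) = -1458 J.
W_net = 985.8 − 1458 = -471.8 J.

W_net ≈ -472 J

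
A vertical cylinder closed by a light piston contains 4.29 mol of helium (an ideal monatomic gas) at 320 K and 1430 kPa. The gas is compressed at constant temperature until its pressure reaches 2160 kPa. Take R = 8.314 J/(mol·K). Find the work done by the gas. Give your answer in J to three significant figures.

Isothermal process: W = nRT ln(V₂/V₁) = nRT ln(P₁/P₂).
W = (4.29)(8.314)(320) × ln(1430/2160)
  = 11413 × ln(0.662) = 11413 × -0.4124
W_by_gas = -4707 J.

W ≈ -4710 J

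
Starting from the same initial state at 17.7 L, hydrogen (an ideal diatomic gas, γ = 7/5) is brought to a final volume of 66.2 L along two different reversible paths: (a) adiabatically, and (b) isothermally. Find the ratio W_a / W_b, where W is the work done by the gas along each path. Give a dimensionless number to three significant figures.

W_a / W_b ≈ 0.777

Path (a) adiabatic: W = P₁V₁(1 − (V₁/V₂)^(γ−1))/(γ−1) → W_a/(P₁V₁) = 1.025.
Path (b) isothermal: W = P₁V₁ ln(V₂/V₁) → W_b/(P₁V₁) = 1.319.
W_a / W_b = 1.025 / 1.319 = 0.7771.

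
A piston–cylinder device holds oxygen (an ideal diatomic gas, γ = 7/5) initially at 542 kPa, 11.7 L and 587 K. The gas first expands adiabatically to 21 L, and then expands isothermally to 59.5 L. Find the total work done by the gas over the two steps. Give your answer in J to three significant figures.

W_total ≈ 8530 J

Step 1 (adiabatic): W = (P₁V₁ − P₂V₂)/(γ−1) = (6341 − 5018)/0.4 = 3307 J.
After step 1: P = 239 kPa, V = 21 L, T = 464.5 K.
Step 2 (isothermal): W = P₁V₁ ln(V₂/V₁) = (5018) ln(59.5/21) = 5227 J.
W_total = 3307 + 5227 = 8534 J.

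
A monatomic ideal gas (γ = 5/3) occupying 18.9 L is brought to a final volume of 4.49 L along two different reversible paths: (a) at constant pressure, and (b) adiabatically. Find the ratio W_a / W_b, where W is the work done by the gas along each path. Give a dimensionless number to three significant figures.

Path (a) isobaric: W = P₁(V₂ − V₁) → W_a/(P₁V₁) = -0.7624.
Path (b) adiabatic: W = P₁V₁(1 − (V₁/V₂)^(γ−1))/(γ−1) → W_b/(P₁V₁) = -2.411.
W_a / W_b = -0.7624 / -2.411 = 0.3163.

W_a / W_b ≈ 0.316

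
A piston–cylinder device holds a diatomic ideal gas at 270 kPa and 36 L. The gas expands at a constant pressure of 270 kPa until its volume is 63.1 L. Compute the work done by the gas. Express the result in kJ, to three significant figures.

Isobaric: W = P ΔV.
W = (270 kPa)(63.1 − 36 L) = (270)(27.1) = 7317 J.

W ≈ 7.32 kJ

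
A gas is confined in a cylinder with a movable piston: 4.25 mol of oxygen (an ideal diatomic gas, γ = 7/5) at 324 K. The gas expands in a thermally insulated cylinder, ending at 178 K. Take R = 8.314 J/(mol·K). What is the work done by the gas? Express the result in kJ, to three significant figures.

Adiabatic ⇒ Q = 0, so W_by = −ΔU = nCᵥ(T₁ − T₂).
Cᵥ = 5R/2 = 20.79 J/(mol·K).
W = (4.25)(20.79)(324 − 178) = 12897 J.

W ≈ 12.9 kJ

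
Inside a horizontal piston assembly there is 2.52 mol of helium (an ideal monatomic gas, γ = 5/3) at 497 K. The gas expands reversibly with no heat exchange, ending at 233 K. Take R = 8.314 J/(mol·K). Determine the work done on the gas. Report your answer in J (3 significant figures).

W ≈ -8300 J

Adiabatic ⇒ Q = 0, so W_by = −ΔU = nCᵥ(T₁ − T₂).
Cᵥ = 3R/2 = 12.47 J/(mol·K).
W = (2.52)(12.47)(497 − 233) = 8297 J.
Work on gas = −W_by = -8297 J.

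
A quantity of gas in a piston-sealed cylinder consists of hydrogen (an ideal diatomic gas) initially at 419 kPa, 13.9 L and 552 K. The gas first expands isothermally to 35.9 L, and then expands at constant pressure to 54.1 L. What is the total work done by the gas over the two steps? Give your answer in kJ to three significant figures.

W_total ≈ 8.48 kJ

Step 1 (isothermal): W = P₁V₁ ln(V₂/V₁) = (5824) ln(35.9/13.9) = 5526 J.
After step 1: P = 162.2 kPa, V = 35.9 L, T = 552 K.
Step 2 (isobaric): W = PΔV = (162.2 kPa)(54.1 − 35.9 L) = 2953 J.
W_total = 5526 + 2953 = 8479 J.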